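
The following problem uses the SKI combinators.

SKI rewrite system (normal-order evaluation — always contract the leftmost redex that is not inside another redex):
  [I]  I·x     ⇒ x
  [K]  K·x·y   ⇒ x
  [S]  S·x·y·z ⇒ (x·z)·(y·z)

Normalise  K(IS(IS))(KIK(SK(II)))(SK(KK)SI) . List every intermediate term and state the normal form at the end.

Answer: normal form = SS(SI)  (in 5 steps)

Reduction:
  start: K(IS(IS))(KIK(SK(II)))(SK(KK)SI)
  →1  IS(IS)(SK(KK)SI)
  →2  S(IS)(SK(KK)SI)
  →3  SS(SK(KK)SI)
  →4  SS(KS(KKS)I)
  →5  SS(SI)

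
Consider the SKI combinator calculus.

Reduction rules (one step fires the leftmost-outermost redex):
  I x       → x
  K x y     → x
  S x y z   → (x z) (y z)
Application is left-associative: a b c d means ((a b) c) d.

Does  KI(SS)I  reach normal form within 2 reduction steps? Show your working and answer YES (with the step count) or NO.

Answer: YES — reaches normal form I in 2 ≤ 2 steps

Reduction:
  start: KI(SS)I
  →1  II
  →2  I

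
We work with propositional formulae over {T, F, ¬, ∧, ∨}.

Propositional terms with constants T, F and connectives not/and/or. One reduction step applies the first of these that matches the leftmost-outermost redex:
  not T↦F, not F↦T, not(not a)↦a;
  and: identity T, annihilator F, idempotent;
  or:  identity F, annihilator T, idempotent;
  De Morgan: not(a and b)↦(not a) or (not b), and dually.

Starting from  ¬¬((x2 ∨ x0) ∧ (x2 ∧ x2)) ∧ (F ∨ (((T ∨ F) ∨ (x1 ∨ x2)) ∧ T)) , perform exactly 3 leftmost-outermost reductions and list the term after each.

Answer: after 3 steps: ((x2 ∨ x0) ∧ x2) ∧ (((T ∨ F) ∨ (x1 ∨ x2)) ∧ T)

Reduction:
  start: ¬¬((x2 ∨ x0) ∧ (x2 ∧ x2)) ∧ (F ∨ (((T ∨ F) ∨ (x1 ∨ x2)) ∧ T))
  step 1: ((x2 ∨ x0) ∧ (x2 ∧ x2)) ∧ (F ∨ (((T ∨ F) ∨ (x1 ∨ x2)) ∧ T))
  step 2: ((x2 ∨ x0) ∧ x2) ∧ (F ∨ (((T ∨ F) ∨ (x1 ∨ x2)) ∧ T))
  step 3: ((x2 ∨ x0) ∧ x2) ∧ (((T ∨ F) ∨ (x1 ∨ x2)) ∧ T)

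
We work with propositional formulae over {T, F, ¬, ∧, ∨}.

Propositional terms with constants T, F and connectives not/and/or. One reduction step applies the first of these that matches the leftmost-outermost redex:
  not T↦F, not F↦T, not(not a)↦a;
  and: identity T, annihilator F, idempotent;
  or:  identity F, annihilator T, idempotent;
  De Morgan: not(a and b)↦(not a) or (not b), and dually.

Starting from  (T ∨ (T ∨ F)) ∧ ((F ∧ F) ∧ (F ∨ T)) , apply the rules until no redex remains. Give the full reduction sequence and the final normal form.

Answer: normal form = F  (in 4 steps)

Derivation:
  start: (T ∨ (T ∨ F)) ∧ ((F ∧ F) ∧ (F ∨ T))
  step 1: T ∧ ((F ∧ F) ∧ (F ∨ T))
  step 2: (F ∧ F) ∧ (F ∨ T)
  step 3: F ∧ (F ∨ T)
  step 4: F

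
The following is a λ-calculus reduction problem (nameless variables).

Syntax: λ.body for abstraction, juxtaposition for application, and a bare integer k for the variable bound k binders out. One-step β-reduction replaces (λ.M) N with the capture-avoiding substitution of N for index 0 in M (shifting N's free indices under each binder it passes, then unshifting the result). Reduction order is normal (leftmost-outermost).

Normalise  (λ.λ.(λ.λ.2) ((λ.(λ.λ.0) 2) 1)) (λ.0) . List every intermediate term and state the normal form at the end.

  start: (λ.λ.(λ.λ.2) ((λ.(λ.λ.0) 2) 1)) (λ.0)
  [1] λ.(λ.λ.2) ((λ.(λ.λ.0) (λ.0)) (λ.0))
  [2] λ.λ.1

Answer: normal form = λ.λ.1  (in 2 steps)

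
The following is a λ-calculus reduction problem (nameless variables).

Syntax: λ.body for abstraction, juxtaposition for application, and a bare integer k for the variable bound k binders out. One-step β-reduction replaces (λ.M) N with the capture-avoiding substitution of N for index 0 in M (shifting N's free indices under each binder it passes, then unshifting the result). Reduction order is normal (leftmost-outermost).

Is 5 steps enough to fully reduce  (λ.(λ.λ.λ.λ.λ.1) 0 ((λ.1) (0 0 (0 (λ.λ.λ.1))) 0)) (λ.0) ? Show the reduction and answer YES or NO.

Answer: YES — reaches normal form λ.λ.λ.1 in 3 ≤ 5 steps

Working:
  start: (λ.(λ.λ.λ.λ.λ.1) 0 ((λ.1) (0 0 (0 (λ.λ.λ.1))) 0)) (λ.0)
  [1] (λ.λ.λ.λ.λ.1) (λ.0) ((λ.λ.0) ((λ.0) (λ.0) ((λ.0) (λ.λ.λ.1))) (λ.0))
  [2] (λ.λ.λ.λ.1) ((λ.λ.0) ((λ.0) (λ.0) ((λ.0) (λ.λ.λ.1))) (λ.0))
  [3] λ.λ.λ.1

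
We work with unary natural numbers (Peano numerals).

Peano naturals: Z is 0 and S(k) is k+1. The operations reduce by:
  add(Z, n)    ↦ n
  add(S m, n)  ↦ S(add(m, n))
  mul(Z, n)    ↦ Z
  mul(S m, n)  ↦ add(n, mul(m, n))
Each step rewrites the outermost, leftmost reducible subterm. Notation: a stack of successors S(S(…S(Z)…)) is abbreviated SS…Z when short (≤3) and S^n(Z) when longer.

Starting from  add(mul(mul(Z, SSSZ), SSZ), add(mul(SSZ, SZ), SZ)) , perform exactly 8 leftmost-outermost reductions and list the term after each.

  start: add(mul(mul(Z, SSSZ), SSZ), add(mul(SSZ, SZ), SZ))
  step 1: add(mul(Z, SSZ), add(mul(SSZ, SZ), SZ))
  step 2: add(Z, add(mul(SSZ, SZ), SZ))
  step 3: add(mul(SSZ, SZ), SZ)
  step 4: add(add(SZ, mul(SZ, SZ)), SZ)
  step 5: add(S(add(Z, mul(SZ, SZ))), SZ)
  step 6: S(add(add(Z, mul(SZ, SZ)), SZ))
  step 7: S(add(mul(SZ, SZ), SZ))
  step 8: S(add(add(SZ, mul(Z, SZ)), SZ))

Answer: after 8 steps: S(add(add(SZ, mul(Z, SZ)), SZ))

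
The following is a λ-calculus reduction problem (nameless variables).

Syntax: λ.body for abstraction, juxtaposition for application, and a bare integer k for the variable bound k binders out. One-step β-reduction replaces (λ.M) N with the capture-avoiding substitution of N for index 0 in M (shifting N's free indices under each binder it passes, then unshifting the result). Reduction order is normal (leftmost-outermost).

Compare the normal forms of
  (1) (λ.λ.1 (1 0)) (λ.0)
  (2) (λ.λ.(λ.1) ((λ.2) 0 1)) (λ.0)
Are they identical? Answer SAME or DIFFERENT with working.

Term A:
  start: (λ.λ.1 (1 0)) (λ.0)
  step 1: λ.(λ.0) ((λ.0) 0)
  step 2: λ.(λ.0) 0
  step 3: λ.0

Term B:
  start: (λ.λ.(λ.1) ((λ.2) 0 1)) (λ.0)
  step 1: λ.(λ.1) ((λ.λ.0) 0 (λ.0))
  step 2: λ.0

Answer: SAME — A ⇓ λ.0, B ⇓ λ.0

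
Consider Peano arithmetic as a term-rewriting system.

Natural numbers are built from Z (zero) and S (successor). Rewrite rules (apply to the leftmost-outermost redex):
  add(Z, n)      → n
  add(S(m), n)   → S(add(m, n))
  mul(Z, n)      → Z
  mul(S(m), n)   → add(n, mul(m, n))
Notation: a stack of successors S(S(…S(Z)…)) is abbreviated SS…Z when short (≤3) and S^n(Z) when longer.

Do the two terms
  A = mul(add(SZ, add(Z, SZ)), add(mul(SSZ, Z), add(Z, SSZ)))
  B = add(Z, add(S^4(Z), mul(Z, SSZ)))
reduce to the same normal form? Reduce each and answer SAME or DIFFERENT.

Answer: SAME — A ⇓ S^4(Z), B ⇓ S^4(Z)

Derivation:
Term A:
  start: mul(add(SZ, add(Z, SZ)), add(mul(SSZ, Z), add(Z, SSZ)))
  [1] mul(S(add(Z, add(Z, SZ))), add(mul(SSZ, Z), add(Z, SSZ)))
  [2] add(add(mul(SSZ, Z), add(Z, SSZ)), mul(add(Z, add(Z, SZ)), add(mul(SSZ, Z), add(Z, SSZ))))
  [3] add(add(add(Z, mul(SZ, Z)), add(Z, SSZ)), mul(add(Z, add(Z, SZ)), add(mul(SSZ, Z), add(Z, SSZ))))
  [4] add(add(mul(SZ, Z), add(Z, SSZ)), mul(add(Z, add(Z, SZ)), add(mul(SSZ, Z), add(Z, SSZ))))
  [5] add(add(add(Z, mul(Z, Z)), add(Z, SSZ)), mul(add(Z, add(Z, SZ)), add(mul(SSZ, Z), add(Z, SSZ))))
  [6] add(add(mul(Z, Z), add(Z, SSZ)), mul(add(Z, add(Z, SZ)), add(mul(SSZ, Z), add(Z, SSZ))))
  [7] add(add(Z, add(Z, SSZ)), mul(add(Z, add(Z, SZ)), add(mul(SSZ, Z), add(Z, SSZ))))
  [8] add(add(Z, SSZ), mul(add(Z, add(Z, SZ)), add(mul(SSZ, Z), add(Z, SSZ))))
  [9] add(SSZ, mul(add(Z, add(Z, SZ)), add(mul(SSZ, Z), add(Z, SSZ))))
  [10] S(add(SZ, mul(add(Z, add(Z, SZ)), add(mul(SSZ, Z), add(Z, SSZ)))))
  [11] S(S(add(Z, mul(add(Z, add(Z, SZ)), add(mul(SSZ, Z), add(Z, SSZ))))))
  [12] S(S(mul(add(Z, add(Z, SZ)), add(mul(SSZ, Z), add(Z, SSZ)))))
  [13] S(S(mul(add(Z, SZ), add(mul(SSZ, Z), add(Z, SSZ)))))
  [14] S(S(mul(SZ, add(mul(SSZ, Z), add(Z, SSZ)))))
  [15] S(S(add(add(mul(SSZ, Z), add(Z, SSZ)), mul(Z, add(mul(SSZ, Z), add(Z, SSZ))))))
  [16] S(S(add(add(add(Z, mul(SZ, Z)), add(Z, SSZ)), mul(Z, add(mul(SSZ, Z), add(Z, SSZ))))))
  [17] S(S(add(add(mul(SZ, Z), add(Z, SSZ)), mul(Z, add(mul(SSZ, Z), add(Z, SSZ))))))
  [18] S(S(add(add(add(Z, mul(Z, Z)), add(Z, SSZ)), mul(Z, add(mul(SSZ, Z), add(Z, SSZ))))))
  [19] S(S(add(add(mul(Z, Z), add(Z, SSZ)), mul(Z, add(mul(SSZ, Z), add(Z, SSZ))))))
  [20] S(S(add(add(Z, add(Z, SSZ)), mul(Z, add(mul(SSZ, Z), add(Z, SSZ))))))
  [21] S(S(add(add(Z, SSZ), mul(Z, add(mul(SSZ, Z), add(Z, SSZ))))))
  [22] S(S(add(SSZ, mul(Z, add(mul(SSZ, Z), add(Z, SSZ))))))
  [23] S(S(S(add(SZ, mul(Z, add(mul(SSZ, Z), add(Z, SSZ)))))))
  [24] S(S(S(S(add(Z, mul(Z, add(mul(SSZ, Z), add(Z, SSZ))))))))
  [25] S(S(S(S(mul(Z, add(mul(SSZ, Z), add(Z, SSZ)))))))
  [26] S^4(Z)

Term B:
  start: add(Z, add(S^4(Z), mul(Z, SSZ)))
  [1] add(S^4(Z), mul(Z, SSZ))
  [2] S(add(SSSZ, mul(Z, SSZ)))
  [3] S(S(add(SSZ, mul(Z, SSZ))))
  [4] S(S(S(add(SZ, mul(Z, SSZ)))))
  [5] S(S(S(S(add(Z, mul(Z, SSZ))))))
  [6] S(S(S(S(mul(Z, SSZ)))))
  [7] S^4(Z)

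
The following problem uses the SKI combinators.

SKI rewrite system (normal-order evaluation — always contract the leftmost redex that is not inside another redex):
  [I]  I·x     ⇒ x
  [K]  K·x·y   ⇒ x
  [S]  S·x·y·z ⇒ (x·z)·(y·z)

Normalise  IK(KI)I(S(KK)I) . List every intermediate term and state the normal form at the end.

Answer: normal form = I  (in 3 steps)

Reduction:
  start: IK(KI)I(S(KK)I)
  step 1: K(KI)I(S(KK)I)
  step 2: KI(S(KK)I)
  step 3: I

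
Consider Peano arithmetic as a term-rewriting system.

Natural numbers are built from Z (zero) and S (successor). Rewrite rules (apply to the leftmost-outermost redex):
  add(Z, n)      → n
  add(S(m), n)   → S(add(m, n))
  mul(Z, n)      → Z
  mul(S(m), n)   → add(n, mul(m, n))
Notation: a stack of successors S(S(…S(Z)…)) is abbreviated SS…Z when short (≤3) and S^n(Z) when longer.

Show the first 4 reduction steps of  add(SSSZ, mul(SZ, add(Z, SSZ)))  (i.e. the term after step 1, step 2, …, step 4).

  start: add(SSSZ, mul(SZ, add(Z, SSZ)))
  [1] S(add(SSZ, mul(SZ, add(Z, SSZ))))
  [2] S(S(add(SZ, mul(SZ, add(Z, SSZ)))))
  [3] S(S(S(add(Z, mul(SZ, add(Z, SSZ))))))
  [4] S(S(S(mul(SZ, add(Z, SSZ)))))

Answer: after 4 steps: S(S(S(mul(SZ, add(Z, SSZ)))))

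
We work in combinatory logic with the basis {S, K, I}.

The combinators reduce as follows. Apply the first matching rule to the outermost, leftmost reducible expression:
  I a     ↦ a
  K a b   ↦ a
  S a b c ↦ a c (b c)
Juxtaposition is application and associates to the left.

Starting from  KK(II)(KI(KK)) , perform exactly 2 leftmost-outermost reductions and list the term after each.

  start: KK(II)(KI(KK))
  [1] K(KI(KK))
  [2] KI

Answer: after 2 steps: KI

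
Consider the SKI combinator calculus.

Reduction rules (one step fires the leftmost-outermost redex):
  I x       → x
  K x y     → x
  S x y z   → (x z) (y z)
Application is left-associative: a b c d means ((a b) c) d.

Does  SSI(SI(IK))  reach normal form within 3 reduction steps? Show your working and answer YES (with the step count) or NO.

  start: SSI(SI(IK))
  →1  S(SI(IK))(I(SI(IK)))
  →2  S(SIK)(I(SI(IK)))
  →3  S(SIK)(SI(IK))

Answer: NO — after 3 steps the term is S(SIK)(SI(IK)), not yet normal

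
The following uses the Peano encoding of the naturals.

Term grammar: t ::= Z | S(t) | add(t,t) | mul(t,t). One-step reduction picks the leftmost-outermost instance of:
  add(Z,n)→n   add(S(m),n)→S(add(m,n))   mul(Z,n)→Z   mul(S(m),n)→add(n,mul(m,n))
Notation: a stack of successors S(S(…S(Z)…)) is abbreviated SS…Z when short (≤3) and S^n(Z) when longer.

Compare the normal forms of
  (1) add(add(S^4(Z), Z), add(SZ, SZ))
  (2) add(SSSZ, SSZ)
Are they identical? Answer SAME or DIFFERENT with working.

Answer: DIFFERENT — A ⇓ S^6(Z), B ⇓ S^5(Z)

Working:
Term A:
  start: add(add(S^4(Z), Z), add(SZ, SZ))
  [1] add(S(add(SSSZ, Z)), add(SZ, SZ))
  [2] S(add(add(SSSZ, Z), add(SZ, SZ)))
  [3] S(add(S(add(SSZ, Z)), add(SZ, SZ)))
  [4] S(S(add(add(SSZ, Z), add(SZ, SZ))))
  [5] S(S(add(S(add(SZ, Z)), add(SZ, SZ))))
  [6] S(S(S(add(add(SZ, Z), add(SZ, SZ)))))
  [7] S(S(S(add(S(add(Z, Z)), add(SZ, SZ)))))
  [8] S(S(S(S(add(add(Z, Z), add(SZ, SZ))))))
  [9] S(S(S(S(add(Z, add(SZ, SZ))))))
  [10] S(S(S(S(add(SZ, SZ)))))
  [11] S(S(S(S(S(add(Z, SZ))))))
  [12] S^6(Z)

Term B:
  start: add(SSSZ, SSZ)
  [1] S(add(SSZ, SSZ))
  [2] S(S(add(SZ, SSZ)))
  [3] S(S(S(add(Z, SSZ))))
  [4] S^5(Z)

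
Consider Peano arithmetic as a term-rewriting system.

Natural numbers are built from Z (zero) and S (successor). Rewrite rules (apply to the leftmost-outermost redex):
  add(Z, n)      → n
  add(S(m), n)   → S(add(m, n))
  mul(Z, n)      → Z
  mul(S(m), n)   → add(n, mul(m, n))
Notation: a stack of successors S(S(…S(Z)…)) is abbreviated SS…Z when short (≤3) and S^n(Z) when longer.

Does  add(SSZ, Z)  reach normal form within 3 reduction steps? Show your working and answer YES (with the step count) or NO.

  start: add(SSZ, Z)
  →1  S(add(SZ, Z))
  →2  S(S(add(Z, Z)))
  →3  SSZ

Answer: YES — reaches normal form SSZ in 3 ≤ 3 steps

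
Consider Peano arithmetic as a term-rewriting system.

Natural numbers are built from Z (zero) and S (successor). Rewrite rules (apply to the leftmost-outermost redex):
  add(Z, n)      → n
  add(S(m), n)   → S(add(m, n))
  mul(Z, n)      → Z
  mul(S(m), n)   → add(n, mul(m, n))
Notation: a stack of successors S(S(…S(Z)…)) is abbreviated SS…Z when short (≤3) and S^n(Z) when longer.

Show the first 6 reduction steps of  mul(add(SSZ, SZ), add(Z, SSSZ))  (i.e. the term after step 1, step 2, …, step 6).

  start: mul(add(SSZ, SZ), add(Z, SSSZ))
  [1] mul(S(add(SZ, SZ)), add(Z, SSSZ))
  [2] add(add(Z, SSSZ), mul(add(SZ, SZ), add(Z, SSSZ)))
  [3] add(SSSZ, mul(add(SZ, SZ), add(Z, SSSZ)))
  [4] S(add(SSZ, mul(add(SZ, SZ), add(Z, SSSZ))))
  [5] S(S(add(SZ, mul(add(SZ, SZ), add(Z, SSSZ)))))
  [6] S(S(S(add(Z, mul(add(SZ, SZ), add(Z, SSSZ))))))

Answer: after 6 steps: S(S(S(add(Z, mul(add(SZ, SZ), add(Z, SSSZ))))))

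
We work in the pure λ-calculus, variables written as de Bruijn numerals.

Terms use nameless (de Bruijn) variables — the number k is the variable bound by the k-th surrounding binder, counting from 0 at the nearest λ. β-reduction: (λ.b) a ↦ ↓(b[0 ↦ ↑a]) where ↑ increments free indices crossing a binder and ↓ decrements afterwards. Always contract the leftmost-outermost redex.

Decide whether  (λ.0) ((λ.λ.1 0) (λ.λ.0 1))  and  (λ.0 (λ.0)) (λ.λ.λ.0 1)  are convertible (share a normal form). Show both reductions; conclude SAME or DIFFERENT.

Term A:
  start: (λ.0) ((λ.λ.1 0) (λ.λ.0 1))
  step 1: (λ.λ.1 0) (λ.λ.0 1)
  step 2: λ.(λ.λ.0 1) 0
  step 3: λ.λ.0 1

Term B:
  start: (λ.0 (λ.0)) (λ.λ.λ.0 1)
  step 1: (λ.λ.λ.0 1) (λ.0)
  step 2: λ.λ.0 1

Answer: SAME — A ⇓ λ.λ.0 1, B ⇓ λ.λ.0 1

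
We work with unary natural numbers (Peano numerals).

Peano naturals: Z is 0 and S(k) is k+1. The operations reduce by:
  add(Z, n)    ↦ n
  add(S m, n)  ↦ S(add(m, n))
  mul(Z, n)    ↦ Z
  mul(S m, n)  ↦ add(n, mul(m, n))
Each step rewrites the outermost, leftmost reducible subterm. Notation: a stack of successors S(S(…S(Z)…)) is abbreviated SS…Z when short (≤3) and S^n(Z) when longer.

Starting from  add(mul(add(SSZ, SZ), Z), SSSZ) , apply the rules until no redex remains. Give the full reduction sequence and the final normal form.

Answer: normal form = SSSZ  (in 11 steps)

Working:
  start: add(mul(add(SSZ, SZ), Z), SSSZ)
  step 1: add(mul(S(add(SZ, SZ)), Z), SSSZ)
  step 2: add(add(Z, mul(add(SZ, SZ), Z)), SSSZ)
  step 3: add(mul(add(SZ, SZ), Z), SSSZ)
  step 4: add(mul(S(add(Z, SZ)), Z), SSSZ)
  step 5: add(add(Z, mul(add(Z, SZ), Z)), SSSZ)
  step 6: add(mul(add(Z, SZ), Z), SSSZ)
  step 7: add(mul(SZ, Z), SSSZ)
  step 8: add(add(Z, mul(Z, Z)), SSSZ)
  step 9: add(mul(Z, Z), SSSZ)
  step 10: add(Z, SSSZ)
  step 11: SSSZ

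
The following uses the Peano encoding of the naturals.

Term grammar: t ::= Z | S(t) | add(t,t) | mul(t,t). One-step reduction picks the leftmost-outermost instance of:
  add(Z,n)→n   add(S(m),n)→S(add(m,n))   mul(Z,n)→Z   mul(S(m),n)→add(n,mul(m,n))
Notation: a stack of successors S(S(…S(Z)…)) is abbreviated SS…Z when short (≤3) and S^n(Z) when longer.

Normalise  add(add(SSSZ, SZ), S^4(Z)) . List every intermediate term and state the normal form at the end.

  start: add(add(SSSZ, SZ), S^4(Z))
  [1] add(S(add(SSZ, SZ)), S^4(Z))
  [2] S(add(add(SSZ, SZ), S^4(Z)))
  [3] S(add(S(add(SZ, SZ)), S^4(Z)))
  [4] S(S(add(add(SZ, SZ), S^4(Z))))
  [5] S(S(add(S(add(Z, SZ)), S^4(Z))))
  [6] S(S(S(add(add(Z, SZ), S^4(Z)))))
  [7] S(S(S(add(SZ, S^4(Z)))))
  [8] S(S(S(S(add(Z, S^4(Z))))))
  [9] S^8(Z)

Answer: normal form = S^8(Z)  (in 9 steps)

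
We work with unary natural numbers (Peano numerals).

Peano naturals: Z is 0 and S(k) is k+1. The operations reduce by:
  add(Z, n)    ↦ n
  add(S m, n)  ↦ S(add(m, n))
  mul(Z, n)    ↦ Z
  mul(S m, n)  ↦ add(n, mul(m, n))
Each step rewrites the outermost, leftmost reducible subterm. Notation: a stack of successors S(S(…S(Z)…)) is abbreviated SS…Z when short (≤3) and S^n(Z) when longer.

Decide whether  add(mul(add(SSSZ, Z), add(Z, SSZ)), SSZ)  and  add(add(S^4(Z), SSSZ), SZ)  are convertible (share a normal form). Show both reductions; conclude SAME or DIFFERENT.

Answer: SAME — A ⇓ S^8(Z), B ⇓ S^8(Z)

Derivation:
Term A:
  start: add(mul(add(SSSZ, Z), add(Z, SSZ)), SSZ)
  →1  add(mul(S(add(SSZ, Z)), add(Z, SSZ)), SSZ)
  →2  add(add(add(Z, SSZ), mul(add(SSZ, Z), add(Z, SSZ))), SSZ)
  →3  add(add(SSZ, mul(add(SSZ, Z), add(Z, SSZ))), SSZ)
  →4  add(S(add(SZ, mul(add(SSZ, Z), add(Z, SSZ)))), SSZ)
  →5  S(add(add(SZ, mul(add(SSZ, Z), add(Z, SSZ))), SSZ))
  →6  S(add(S(add(Z, mul(add(SSZ, Z), add(Z, SSZ)))), SSZ))
  →7  S(S(add(add(Z, mul(add(SSZ, Z), add(Z, SSZ))), SSZ)))
  →8  S(S(add(mul(add(SSZ, Z), add(Z, SSZ)), SSZ)))
  →9  S(S(add(mul(S(add(SZ, Z)), add(Z, SSZ)), SSZ)))
  →10  S(S(add(add(add(Z, SSZ), mul(add(SZ, Z), add(Z, SSZ))), SSZ)))
  →11  S(S(add(add(SSZ, mul(add(SZ, Z), add(Z, SSZ))), SSZ)))
  →12  S(S(add(S(add(SZ, mul(add(SZ, Z), add(Z, SSZ)))), SSZ)))
  →13  S(S(S(add(add(SZ, mul(add(SZ, Z), add(Z, SSZ))), SSZ))))
  →14  S(S(S(add(S(add(Z, mul(add(SZ, Z), add(Z, SSZ)))), SSZ))))
  →15  S(S(S(S(add(add(Z, mul(add(SZ, Z), add(Z, SSZ))), SSZ)))))
  →16  S(S(S(S(add(mul(add(SZ, Z), add(Z, SSZ)), SSZ)))))
  →17  S(S(S(S(add(mul(S(add(Z, Z)), add(Z, SSZ)), SSZ)))))
  →18  S(S(S(S(add(add(add(Z, SSZ), mul(add(Z, Z), add(Z, SSZ))), SSZ)))))
  →19  S(S(S(S(add(add(SSZ, mul(add(Z, Z), add(Z, SSZ))), SSZ)))))
  →20  S(S(S(S(add(S(add(SZ, mul(add(Z, Z), add(Z, SSZ)))), SSZ)))))
  →21  S(S(S(S(S(add(add(SZ, mul(add(Z, Z), add(Z, SSZ))), SSZ))))))
  →22  S(S(S(S(S(add(S(add(Z, mul(add(Z, Z), add(Z, SSZ)))), SSZ))))))
  →23  S(S(S(S(S(S(add(add(Z, mul(add(Z, Z), add(Z, SSZ))), SSZ)))))))
  →24  S(S(S(S(S(S(add(mul(add(Z, Z), add(Z, SSZ)), SSZ)))))))
  →25  S(S(S(S(S(S(add(mul(Z, add(Z, SSZ)), SSZ)))))))
  →26  S(S(S(S(S(S(add(Z, SSZ)))))))
  →27  S^8(Z)

Term B:
  start: add(add(S^4(Z), SSSZ), SZ)
  →1  add(S(add(SSSZ, SSSZ)), SZ)
  →2  S(add(add(SSSZ, SSSZ), SZ))
  →3  S(add(S(add(SSZ, SSSZ)), SZ))
  →4  S(S(add(add(SSZ, SSSZ), SZ)))
  →5  S(S(add(S(add(SZ, SSSZ)), SZ)))
  →6  S(S(S(add(add(SZ, SSSZ), SZ))))
  →7  S(S(S(add(S(add(Z, SSSZ)), SZ))))
  →8  S(S(S(S(add(add(Z, SSSZ), SZ)))))
  →9  S(S(S(S(add(SSSZ, SZ)))))
  →10  S(S(S(S(S(add(SSZ, SZ))))))
  →11  S(S(S(S(S(S(add(SZ, SZ)))))))
  →12  S(S(S(S(S(S(S(add(Z, SZ))))))))
  →13  S^8(Z)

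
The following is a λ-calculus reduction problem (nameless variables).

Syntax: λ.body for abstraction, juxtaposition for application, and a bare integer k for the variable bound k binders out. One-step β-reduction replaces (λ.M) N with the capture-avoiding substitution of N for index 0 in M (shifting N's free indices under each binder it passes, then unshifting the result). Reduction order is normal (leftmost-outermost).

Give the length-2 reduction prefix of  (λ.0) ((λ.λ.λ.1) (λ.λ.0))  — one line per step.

Answer: after 2 steps: λ.λ.1

Reduction:
  start: (λ.0) ((λ.λ.λ.1) (λ.λ.0))
  →1  (λ.λ.λ.1) (λ.λ.0)
  →2  λ.λ.1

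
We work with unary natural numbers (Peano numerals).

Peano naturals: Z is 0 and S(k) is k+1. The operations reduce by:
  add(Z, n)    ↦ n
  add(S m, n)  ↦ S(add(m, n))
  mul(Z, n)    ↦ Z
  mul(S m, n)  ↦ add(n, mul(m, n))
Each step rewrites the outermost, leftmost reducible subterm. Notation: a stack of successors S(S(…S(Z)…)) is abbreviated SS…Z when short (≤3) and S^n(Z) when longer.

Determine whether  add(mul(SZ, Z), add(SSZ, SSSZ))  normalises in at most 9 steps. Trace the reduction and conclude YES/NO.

Answer: YES — reaches normal form S^5(Z) in 7 ≤ 9 steps

Derivation:
  start: add(mul(SZ, Z), add(SSZ, SSSZ))
  →1  add(add(Z, mul(Z, Z)), add(SSZ, SSSZ))
  →2  add(mul(Z, Z), add(SSZ, SSSZ))
  →3  add(Z, add(SSZ, SSSZ))
  →4  add(SSZ, SSSZ)
  →5  S(add(SZ, SSSZ))
  →6  S(S(add(Z, SSSZ)))
  →7  S^5(Z)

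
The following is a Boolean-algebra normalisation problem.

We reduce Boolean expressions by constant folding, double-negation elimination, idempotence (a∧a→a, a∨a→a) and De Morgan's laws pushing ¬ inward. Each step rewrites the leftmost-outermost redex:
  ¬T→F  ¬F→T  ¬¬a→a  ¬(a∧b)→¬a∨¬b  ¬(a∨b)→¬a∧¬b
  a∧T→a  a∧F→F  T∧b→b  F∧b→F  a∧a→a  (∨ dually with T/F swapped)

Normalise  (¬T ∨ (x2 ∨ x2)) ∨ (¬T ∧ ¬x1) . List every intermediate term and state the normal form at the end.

Answer: normal form = x2  (in 6 steps)

Working:
  start: (¬T ∨ (x2 ∨ x2)) ∨ (¬T ∧ ¬x1)
  step 1: (F ∨ (x2 ∨ x2)) ∨ (¬T ∧ ¬x1)
  step 2: (x2 ∨ x2) ∨ (¬T ∧ ¬x1)
  step 3: x2 ∨ (¬T ∧ ¬x1)
  step 4: x2 ∨ (F ∧ ¬x1)
  step 5: x2 ∨ F
  step 6: x2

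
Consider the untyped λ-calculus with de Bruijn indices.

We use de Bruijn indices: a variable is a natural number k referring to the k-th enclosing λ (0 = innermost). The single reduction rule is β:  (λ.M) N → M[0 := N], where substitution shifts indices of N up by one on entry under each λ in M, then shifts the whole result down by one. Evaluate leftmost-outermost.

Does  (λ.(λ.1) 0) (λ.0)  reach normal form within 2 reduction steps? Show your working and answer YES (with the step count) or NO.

Answer: YES — reaches normal form λ.0 in 2 ≤ 2 steps

Working:
  start: (λ.(λ.1) 0) (λ.0)
  [1] (λ.λ.0) (λ.0)
  [2] λ.0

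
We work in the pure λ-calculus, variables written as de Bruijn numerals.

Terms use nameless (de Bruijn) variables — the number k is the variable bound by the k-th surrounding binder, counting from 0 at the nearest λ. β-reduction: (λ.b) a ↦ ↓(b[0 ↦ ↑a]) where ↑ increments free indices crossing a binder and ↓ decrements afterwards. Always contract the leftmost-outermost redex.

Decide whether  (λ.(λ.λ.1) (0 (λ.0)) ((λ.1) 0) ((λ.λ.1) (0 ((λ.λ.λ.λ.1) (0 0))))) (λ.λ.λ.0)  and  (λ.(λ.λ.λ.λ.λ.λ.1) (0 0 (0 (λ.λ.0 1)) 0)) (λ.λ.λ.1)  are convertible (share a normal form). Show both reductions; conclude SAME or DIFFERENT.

Term A:
  start: (λ.(λ.λ.1) (0 (λ.0)) ((λ.1) 0) ((λ.λ.1) (0 ((λ.λ.λ.λ.1) (0 0))))) (λ.λ.λ.0)
  step 1: (λ.λ.1) ((λ.λ.λ.0) (λ.0)) ((λ.λ.λ.λ.0) (λ.λ.λ.0)) ((λ.λ.1) ((λ.λ.λ.0) ((λ.λ.λ.λ.1) ((λ.λ.λ.0) (λ.λ.λ.0)))))
  step 2: (λ.(λ.λ.λ.0) (λ.0)) ((λ.λ.λ.λ.0) (λ.λ.λ.0)) ((λ.λ.1) ((λ.λ.λ.0) ((λ.λ.λ.λ.1) ((λ.λ.λ.0) (λ.λ.λ.0)))))
  step 3: (λ.λ.λ.0) (λ.0) ((λ.λ.1) ((λ.λ.λ.0) ((λ.λ.λ.λ.1) ((λ.λ.λ.0) (λ.λ.λ.0)))))
  step 4: (λ.λ.0) ((λ.λ.1) ((λ.λ.λ.0) ((λ.λ.λ.λ.1) ((λ.λ.λ.0) (λ.λ.λ.0)))))
  step 5: λ.0

Term B:
  start: (λ.(λ.λ.λ.λ.λ.λ.1) (0 0 (0 (λ.λ.0 1)) 0)) (λ.λ.λ.1)
  step 1: (λ.λ.λ.λ.λ.λ.1) ((λ.λ.λ.1) (λ.λ.λ.1) ((λ.λ.λ.1) (λ.λ.0 1)) (λ.λ.λ.1))
  step 2: λ.λ.λ.λ.λ.1

Answer: DIFFERENT — A ⇓ λ.0, B ⇓ λ.λ.λ.λ.λ.1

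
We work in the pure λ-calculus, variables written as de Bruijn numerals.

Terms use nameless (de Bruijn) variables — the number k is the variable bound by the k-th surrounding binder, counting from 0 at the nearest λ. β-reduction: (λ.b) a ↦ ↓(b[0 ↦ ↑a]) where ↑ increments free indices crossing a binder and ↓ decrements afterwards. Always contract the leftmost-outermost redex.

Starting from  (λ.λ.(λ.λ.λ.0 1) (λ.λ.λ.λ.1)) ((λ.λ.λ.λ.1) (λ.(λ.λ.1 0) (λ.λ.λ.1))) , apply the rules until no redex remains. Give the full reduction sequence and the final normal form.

Answer: normal form = λ.λ.λ.0 1  (in 2 steps)

Reduction:
  start: (λ.λ.(λ.λ.λ.0 1) (λ.λ.λ.λ.1)) ((λ.λ.λ.λ.1) (λ.(λ.λ.1 0) (λ.λ.λ.1)))
  →1  λ.(λ.λ.λ.0 1) (λ.λ.λ.λ.1)
  →2  λ.λ.λ.0 1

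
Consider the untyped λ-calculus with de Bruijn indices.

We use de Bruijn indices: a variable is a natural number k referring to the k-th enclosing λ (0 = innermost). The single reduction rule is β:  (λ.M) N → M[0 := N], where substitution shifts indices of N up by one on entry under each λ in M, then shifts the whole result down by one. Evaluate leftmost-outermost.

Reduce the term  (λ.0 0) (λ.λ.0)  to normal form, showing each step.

Answer: normal form = λ.0  (in 2 steps)

Working:
  start: (λ.0 0) (λ.λ.0)
  [1] (λ.λ.0) (λ.λ.0)
  [2] λ.0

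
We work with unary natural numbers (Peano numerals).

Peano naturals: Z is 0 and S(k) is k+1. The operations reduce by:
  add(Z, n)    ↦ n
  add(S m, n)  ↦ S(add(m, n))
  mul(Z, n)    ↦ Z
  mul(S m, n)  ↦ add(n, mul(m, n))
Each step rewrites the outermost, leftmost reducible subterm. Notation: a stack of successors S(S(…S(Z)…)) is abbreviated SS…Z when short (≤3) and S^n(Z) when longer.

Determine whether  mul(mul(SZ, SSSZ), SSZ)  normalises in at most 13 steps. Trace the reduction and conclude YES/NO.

  start: mul(mul(SZ, SSSZ), SSZ)
  →1  mul(add(SSSZ, mul(Z, SSSZ)), SSZ)
  →2  mul(S(add(SSZ, mul(Z, SSSZ))), SSZ)
  →3  add(SSZ, mul(add(SSZ, mul(Z, SSSZ)), SSZ))
  →4  S(add(SZ, mul(add(SSZ, mul(Z, SSSZ)), SSZ)))
  →5  S(S(add(Z, mul(add(SSZ, mul(Z, SSSZ)), SSZ))))
  →6  S(S(mul(add(SSZ, mul(Z, SSSZ)), SSZ)))
  →7  S(S(mul(S(add(SZ, mul(Z, SSSZ))), SSZ)))
  →8  S(S(add(SSZ, mul(add(SZ, mul(Z, SSSZ)), SSZ))))
  →9  S(S(S(add(SZ, mul(add(SZ, mul(Z, SSSZ)), SSZ)))))
  →10  S(S(S(S(add(Z, mul(add(SZ, mul(Z, SSSZ)), SSZ))))))
  →11  S(S(S(S(mul(add(SZ, mul(Z, SSSZ)), SSZ)))))
  →12  S(S(S(S(mul(S(add(Z, mul(Z, SSSZ))), SSZ)))))
  →13  S(S(S(S(add(SSZ, mul(add(Z, mul(Z, SSSZ)), SSZ))))))

Answer: NO — after 13 steps the term is S(S(S(S(add(SSZ, mul(add(Z, mul(Z, SSSZ)), SSZ)))))), not yet normal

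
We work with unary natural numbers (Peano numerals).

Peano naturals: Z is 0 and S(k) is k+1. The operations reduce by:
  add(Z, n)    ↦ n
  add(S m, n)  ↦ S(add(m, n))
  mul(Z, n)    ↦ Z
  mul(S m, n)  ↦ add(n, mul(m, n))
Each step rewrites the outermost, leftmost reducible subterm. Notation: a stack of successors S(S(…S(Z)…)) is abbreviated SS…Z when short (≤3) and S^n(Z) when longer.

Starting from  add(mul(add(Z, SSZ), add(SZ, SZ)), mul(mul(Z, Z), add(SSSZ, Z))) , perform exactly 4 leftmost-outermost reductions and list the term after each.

Answer: after 4 steps: add(S(add(add(Z, SZ), mul(SZ, add(SZ, SZ)))), mul(mul(Z, Z), add(SSSZ, Z)))

Derivation:
  start: add(mul(add(Z, SSZ), add(SZ, SZ)), mul(mul(Z, Z), add(SSSZ, Z)))
  step 1: add(mul(SSZ, add(SZ, SZ)), mul(mul(Z, Z), add(SSSZ, Z)))
  step 2: add(add(add(SZ, SZ), mul(SZ, add(SZ, SZ))), mul(mul(Z, Z), add(SSSZ, Z)))
  step 3: add(add(S(add(Z, SZ)), mul(SZ, add(SZ, SZ))), mul(mul(Z, Z), add(SSSZ, Z)))
  step 4: add(S(add(add(Z, SZ), mul(SZ, add(SZ, SZ)))), mul(mul(Z, Z), add(SSSZ, Z)))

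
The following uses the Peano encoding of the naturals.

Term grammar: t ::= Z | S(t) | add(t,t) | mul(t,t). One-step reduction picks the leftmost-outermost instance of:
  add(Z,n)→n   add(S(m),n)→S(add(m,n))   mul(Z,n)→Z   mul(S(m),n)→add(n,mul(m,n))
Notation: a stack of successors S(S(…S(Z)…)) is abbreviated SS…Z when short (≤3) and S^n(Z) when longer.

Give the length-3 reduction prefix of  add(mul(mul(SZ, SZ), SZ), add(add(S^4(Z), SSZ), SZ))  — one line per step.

  start: add(mul(mul(SZ, SZ), SZ), add(add(S^4(Z), SSZ), SZ))
  →1  add(mul(add(SZ, mul(Z, SZ)), SZ), add(add(S^4(Z), SSZ), SZ))
  →2  add(mul(S(add(Z, mul(Z, SZ))), SZ), add(add(S^4(Z), SSZ), SZ))
  →3  add(add(SZ, mul(add(Z, mul(Z, SZ)), SZ)), add(add(S^4(Z), SSZ), SZ))

Answer: after 3 steps: add(add(SZ, mul(add(Z, mul(Z, SZ)), SZ)), add(add(S^4(Z), SSZ), SZ))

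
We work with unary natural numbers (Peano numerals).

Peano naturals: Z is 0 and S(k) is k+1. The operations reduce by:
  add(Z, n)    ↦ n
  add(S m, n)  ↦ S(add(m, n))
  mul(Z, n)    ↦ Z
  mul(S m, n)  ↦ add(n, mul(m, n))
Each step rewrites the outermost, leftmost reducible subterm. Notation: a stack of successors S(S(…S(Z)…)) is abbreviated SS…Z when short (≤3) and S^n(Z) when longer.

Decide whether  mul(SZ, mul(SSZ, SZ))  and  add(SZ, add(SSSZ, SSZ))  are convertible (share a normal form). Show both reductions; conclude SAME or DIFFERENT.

Answer: DIFFERENT — A ⇓ SSZ, B ⇓ S^6(Z)

Reduction:
Term A:
  start: mul(SZ, mul(SSZ, SZ))
  →1  add(mul(SSZ, SZ), mul(Z, mul(SSZ, SZ)))
  →2  add(add(SZ, mul(SZ, SZ)), mul(Z, mul(SSZ, SZ)))
  →3  add(S(add(Z, mul(SZ, SZ))), mul(Z, mul(SSZ, SZ)))
  →4  S(add(add(Z, mul(SZ, SZ)), mul(Z, mul(SSZ, SZ))))
  →5  S(add(mul(SZ, SZ), mul(Z, mul(SSZ, SZ))))
  →6  S(add(add(SZ, mul(Z, SZ)), mul(Z, mul(SSZ, SZ))))
  →7  S(add(S(add(Z, mul(Z, SZ))), mul(Z, mul(SSZ, SZ))))
  →8  S(S(add(add(Z, mul(Z, SZ)), mul(Z, mul(SSZ, SZ)))))
  →9  S(S(add(mul(Z, SZ), mul(Z, mul(SSZ, SZ)))))
  →10  S(S(add(Z, mul(Z, mul(SSZ, SZ)))))
  →11  S(S(mul(Z, mul(SSZ, SZ))))
  →12  SSZ

Term B:
  start: add(SZ, add(SSSZ, SSZ))
  →1  S(add(Z, add(SSSZ, SSZ)))
  →2  S(add(SSSZ, SSZ))
  →3  S(S(add(SSZ, SSZ)))
  →4  S(S(S(add(SZ, SSZ))))
  →5  S(S(S(S(add(Z, SSZ)))))
  →6  S^6(Z)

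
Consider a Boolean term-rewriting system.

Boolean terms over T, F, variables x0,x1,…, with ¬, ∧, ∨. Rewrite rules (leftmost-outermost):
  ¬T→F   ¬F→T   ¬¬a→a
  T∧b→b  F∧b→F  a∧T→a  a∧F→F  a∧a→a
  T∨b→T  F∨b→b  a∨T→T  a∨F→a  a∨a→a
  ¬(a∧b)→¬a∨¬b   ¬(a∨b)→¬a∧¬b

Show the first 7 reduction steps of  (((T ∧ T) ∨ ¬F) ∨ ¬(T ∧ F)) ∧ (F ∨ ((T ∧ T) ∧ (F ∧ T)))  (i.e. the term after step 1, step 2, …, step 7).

Answer: after 7 steps: F ∧ T

Derivation:
  start: (((T ∧ T) ∨ ¬F) ∨ ¬(T ∧ F)) ∧ (F ∨ ((T ∧ T) ∧ (F ∧ T)))
  [1] ((T ∨ ¬F) ∨ ¬(T ∧ F)) ∧ (F ∨ ((T ∧ T) ∧ (F ∧ T)))
  [2] (T ∨ ¬(T ∧ F)) ∧ (F ∨ ((T ∧ T) ∧ (F ∧ T)))
  [3] T ∧ (F ∨ ((T ∧ T) ∧ (F ∧ T)))
  [4] F ∨ ((T ∧ T) ∧ (F ∧ T))
  [5] (T ∧ T) ∧ (F ∧ T)
  [6] T ∧ (F ∧ T)
  [7] F ∧ T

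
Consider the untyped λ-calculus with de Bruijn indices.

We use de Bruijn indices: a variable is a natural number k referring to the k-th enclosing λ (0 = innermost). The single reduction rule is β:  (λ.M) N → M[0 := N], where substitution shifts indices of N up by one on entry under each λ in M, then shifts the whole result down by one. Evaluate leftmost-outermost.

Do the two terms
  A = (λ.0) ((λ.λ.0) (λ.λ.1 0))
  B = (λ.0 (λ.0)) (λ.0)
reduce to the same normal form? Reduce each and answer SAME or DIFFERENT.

Answer: SAME — A ⇓ λ.0, B ⇓ λ.0

Working:
Term A:
  start: (λ.0) ((λ.λ.0) (λ.λ.1 0))
  [1] (λ.λ.0) (λ.λ.1 0)
  [2] λ.0

Term B:
  start: (λ.0 (λ.0)) (λ.0)
  [1] (λ.0) (λ.0)
  [2] λ.0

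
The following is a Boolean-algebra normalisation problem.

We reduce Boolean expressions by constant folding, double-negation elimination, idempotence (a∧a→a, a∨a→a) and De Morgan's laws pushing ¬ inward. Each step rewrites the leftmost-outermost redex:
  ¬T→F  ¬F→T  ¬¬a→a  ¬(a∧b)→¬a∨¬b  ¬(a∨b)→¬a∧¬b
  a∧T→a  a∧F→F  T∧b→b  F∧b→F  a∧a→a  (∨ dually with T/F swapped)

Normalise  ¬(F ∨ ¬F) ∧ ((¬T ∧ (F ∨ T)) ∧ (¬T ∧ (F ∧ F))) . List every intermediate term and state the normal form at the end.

  start: ¬(F ∨ ¬F) ∧ ((¬T ∧ (F ∨ T)) ∧ (¬T ∧ (F ∧ F)))
  step 1: (¬F ∧ ¬¬F) ∧ ((¬T ∧ (F ∨ T)) ∧ (¬T ∧ (F ∧ F)))
  step 2: (T ∧ ¬¬F) ∧ ((¬T ∧ (F ∨ T)) ∧ (¬T ∧ (F ∧ F)))
  step 3: ¬¬F ∧ ((¬T ∧ (F ∨ T)) ∧ (¬T ∧ (F ∧ F)))
  step 4: F ∧ ((¬T ∧ (F ∨ T)) ∧ (¬T ∧ (F ∧ F)))
  step 5: F

Answer: normal form = F  (in 5 steps)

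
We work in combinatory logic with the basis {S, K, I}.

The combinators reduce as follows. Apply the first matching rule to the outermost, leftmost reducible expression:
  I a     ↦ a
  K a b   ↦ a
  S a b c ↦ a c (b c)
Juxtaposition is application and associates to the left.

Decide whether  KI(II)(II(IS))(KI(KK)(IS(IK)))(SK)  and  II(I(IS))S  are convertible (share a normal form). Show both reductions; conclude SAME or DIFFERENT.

Answer: DIFFERENT — A ⇓ S(SK)(SK), B ⇓ SS

Reduction:
Term A:
  start: KI(II)(II(IS))(KI(KK)(IS(IK)))(SK)
  →1  I(II(IS))(KI(KK)(IS(IK)))(SK)
  →2  II(IS)(KI(KK)(IS(IK)))(SK)
  →3  I(IS)(KI(KK)(IS(IK)))(SK)
  →4  IS(KI(KK)(IS(IK)))(SK)
  →5  S(KI(KK)(IS(IK)))(SK)
  →6  S(I(IS(IK)))(SK)
  →7  S(IS(IK))(SK)
  →8  S(S(IK))(SK)
  →9  S(SK)(SK)

Term B:
  start: II(I(IS))S
  →1  I(I(IS))S
  →2  I(IS)S
  →3  ISS
  →4  SS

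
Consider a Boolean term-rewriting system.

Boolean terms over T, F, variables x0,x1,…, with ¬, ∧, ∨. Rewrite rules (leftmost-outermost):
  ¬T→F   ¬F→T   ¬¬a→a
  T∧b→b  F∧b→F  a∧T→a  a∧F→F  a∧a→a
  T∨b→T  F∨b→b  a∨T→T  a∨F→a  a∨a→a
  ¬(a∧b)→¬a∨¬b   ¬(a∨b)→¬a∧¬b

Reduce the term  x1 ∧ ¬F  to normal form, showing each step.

Answer: normal form = x1  (in 2 steps)

Reduction:
  start: x1 ∧ ¬F
  step 1: x1 ∧ T
  step 2: x1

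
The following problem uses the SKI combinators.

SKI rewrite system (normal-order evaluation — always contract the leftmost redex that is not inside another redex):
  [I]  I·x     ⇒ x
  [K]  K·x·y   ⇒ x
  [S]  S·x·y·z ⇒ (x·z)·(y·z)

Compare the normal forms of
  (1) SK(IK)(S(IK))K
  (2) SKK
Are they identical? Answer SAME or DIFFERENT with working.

Answer: SAME — A ⇓ SKK, B ⇓ SKK

Reduction:
Term A:
  start: SK(IK)(S(IK))K
  step 1: K(S(IK))(IK(S(IK)))K
  step 2: S(IK)K
  step 3: SKK

Term B:
  start: SKK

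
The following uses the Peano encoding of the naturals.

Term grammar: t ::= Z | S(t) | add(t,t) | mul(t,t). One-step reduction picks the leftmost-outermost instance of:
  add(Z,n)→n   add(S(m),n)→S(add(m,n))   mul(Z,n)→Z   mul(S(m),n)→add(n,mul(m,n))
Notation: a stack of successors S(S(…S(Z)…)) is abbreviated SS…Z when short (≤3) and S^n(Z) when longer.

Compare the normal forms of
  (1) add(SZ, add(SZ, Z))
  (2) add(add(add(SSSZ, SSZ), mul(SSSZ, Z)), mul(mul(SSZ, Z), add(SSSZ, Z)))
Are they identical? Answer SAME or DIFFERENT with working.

Answer: DIFFERENT — A ⇓ SSZ, B ⇓ S^5(Z)

Working:
Term A:
  start: add(SZ, add(SZ, Z))
  [1] S(add(Z, add(SZ, Z)))
  [2] S(add(SZ, Z))
  [3] S(S(add(Z, Z)))
  [4] SSZ

Term B:
  start: add(add(add(SSSZ, SSZ), mul(SSSZ, Z)), mul(mul(SSZ, Z), add(SSSZ, Z)))
  [1] add(add(S(add(SSZ, SSZ)), mul(SSSZ, Z)), mul(mul(SSZ, Z), add(SSSZ, Z)))
  [2] add(S(add(add(SSZ, SSZ), mul(SSSZ, Z))), mul(mul(SSZ, Z), add(SSSZ, Z)))
  [3] S(add(add(add(SSZ, SSZ), mul(SSSZ, Z)), mul(mul(SSZ, Z), add(SSSZ, Z))))
  [4] S(add(add(S(add(SZ, SSZ)), mul(SSSZ, Z)), mul(mul(SSZ, Z), add(SSSZ, Z))))
  [5] S(add(S(add(add(SZ, SSZ), mul(SSSZ, Z))), mul(mul(SSZ, Z), add(SSSZ, Z))))
  [6] S(S(add(add(add(SZ, SSZ), mul(SSSZ, Z)), mul(mul(SSZ, Z), add(SSSZ, Z)))))
  [7] S(S(add(add(S(add(Z, SSZ)), mul(SSSZ, Z)), mul(mul(SSZ, Z), add(SSSZ, Z)))))
  [8] S(S(add(S(add(add(Z, SSZ), mul(SSSZ, Z))), mul(mul(SSZ, Z), add(SSSZ, Z)))))
  [9] S(S(S(add(add(add(Z, SSZ), mul(SSSZ, Z)), mul(mul(SSZ, Z), add(SSSZ, Z))))))
  [10] S(S(S(add(add(SSZ, mul(SSSZ, Z)), mul(mul(SSZ, Z), add(SSSZ, Z))))))
  [11] S(S(S(add(S(add(SZ, mul(SSSZ, Z))), mul(mul(SSZ, Z), add(SSSZ, Z))))))
  [12] S(S(S(S(add(add(SZ, mul(SSSZ, Z)), mul(mul(SSZ, Z), add(SSSZ, Z)))))))
  [13] S(S(S(S(add(S(add(Z, mul(SSSZ, Z))), mul(mul(SSZ, Z), add(SSSZ, Z)))))))
  [14] S(S(S(S(S(add(add(Z, mul(SSSZ, Z)), mul(mul(SSZ, Z), add(SSSZ, Z))))))))
  [15] S(S(S(S(S(add(mul(SSSZ, Z), mul(mul(SSZ, Z), add(SSSZ, Z))))))))
  [16] S(S(S(S(S(add(add(Z, mul(SSZ, Z)), mul(mul(SSZ, Z), add(SSSZ, Z))))))))
  [17] S(S(S(S(S(add(mul(SSZ, Z), mul(mul(SSZ, Z), add(SSSZ, Z))))))))
  [18] S(S(S(S(S(add(add(Z, mul(SZ, Z)), mul(mul(SSZ, Z), add(SSSZ, Z))))))))
  [19] S(S(S(S(S(add(mul(SZ, Z), mul(mul(SSZ, Z), add(SSSZ, Z))))))))
  [20] S(S(S(S(S(add(add(Z, mul(Z, Z)), mul(mul(SSZ, Z), add(SSSZ, Z))))))))
  [21] S(S(S(S(S(add(mul(Z, Z), mul(mul(SSZ, Z), add(SSSZ, Z))))))))
  [22] S(S(S(S(S(add(Z, mul(mul(SSZ, Z), add(SSSZ, Z))))))))
  [23] S(S(S(S(S(mul(mul(SSZ, Z), add(SSSZ, Z)))))))
  [24] S(S(S(S(S(mul(add(Z, mul(SZ, Z)), add(SSSZ, Z)))))))
  [25] S(S(S(S(S(mul(mul(SZ, Z), add(SSSZ, Z)))))))
  [26] S(S(S(S(S(mul(add(Z, mul(Z, Z)), add(SSSZ, Z)))))))
  [27] S(S(S(S(S(mul(mul(Z, Z), add(SSSZ, Z)))))))
  [28] S(S(S(S(S(mul(Z, add(SSSZ, Z)))))))
  [29] S^5(Z)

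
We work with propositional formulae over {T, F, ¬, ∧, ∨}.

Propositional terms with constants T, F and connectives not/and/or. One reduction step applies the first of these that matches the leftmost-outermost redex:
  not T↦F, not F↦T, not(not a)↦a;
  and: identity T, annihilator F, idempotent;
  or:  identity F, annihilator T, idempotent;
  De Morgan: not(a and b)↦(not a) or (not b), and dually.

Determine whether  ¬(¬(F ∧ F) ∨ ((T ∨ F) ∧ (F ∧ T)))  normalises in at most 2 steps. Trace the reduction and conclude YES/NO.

Answer: NO — after 2 steps the term is (F ∧ F) ∧ ¬((T ∨ F) ∧ (F ∧ T)), not yet normal

Working:
  start: ¬(¬(F ∧ F) ∨ ((T ∨ F) ∧ (F ∧ T)))
  →1  ¬¬(F ∧ F) ∧ ¬((T ∨ F) ∧ (F ∧ T))
  →2  (F ∧ F) ∧ ¬((T ∨ F) ∧ (F ∧ T))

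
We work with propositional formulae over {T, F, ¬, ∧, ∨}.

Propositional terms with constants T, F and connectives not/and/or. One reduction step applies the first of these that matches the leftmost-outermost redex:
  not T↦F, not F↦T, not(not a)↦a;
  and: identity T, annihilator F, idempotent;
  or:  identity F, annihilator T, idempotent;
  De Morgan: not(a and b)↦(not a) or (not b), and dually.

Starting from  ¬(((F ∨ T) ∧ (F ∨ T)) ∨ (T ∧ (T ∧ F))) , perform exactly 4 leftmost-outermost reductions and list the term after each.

Answer: after 4 steps: (¬F ∧ ¬T) ∧ ¬(T ∧ (T ∧ F))

Reduction:
  start: ¬(((F ∨ T) ∧ (F ∨ T)) ∨ (T ∧ (T ∧ F)))
  step 1: ¬((F ∨ T) ∧ (F ∨ T)) ∧ ¬(T ∧ (T ∧ F))
  step 2: (¬(F ∨ T) ∨ ¬(F ∨ T)) ∧ ¬(T ∧ (T ∧ F))
  step 3: ¬(F ∨ T) ∧ ¬(T ∧ (T ∧ F))
  step 4: (¬F ∧ ¬T) ∧ ¬(T ∧ (T ∧ F))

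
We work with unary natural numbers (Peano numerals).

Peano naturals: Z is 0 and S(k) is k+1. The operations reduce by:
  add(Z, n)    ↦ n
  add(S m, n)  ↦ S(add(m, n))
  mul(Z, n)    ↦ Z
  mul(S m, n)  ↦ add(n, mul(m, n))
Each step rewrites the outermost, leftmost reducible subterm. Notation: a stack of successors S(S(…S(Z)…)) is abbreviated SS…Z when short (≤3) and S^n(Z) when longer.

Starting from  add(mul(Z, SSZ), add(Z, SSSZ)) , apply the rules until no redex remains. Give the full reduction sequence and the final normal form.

  start: add(mul(Z, SSZ), add(Z, SSSZ))
  [1] add(Z, add(Z, SSSZ))
  [2] add(Z, SSSZ)
  [3] SSSZ

Answer: normal form = SSSZ  (in 3 steps)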